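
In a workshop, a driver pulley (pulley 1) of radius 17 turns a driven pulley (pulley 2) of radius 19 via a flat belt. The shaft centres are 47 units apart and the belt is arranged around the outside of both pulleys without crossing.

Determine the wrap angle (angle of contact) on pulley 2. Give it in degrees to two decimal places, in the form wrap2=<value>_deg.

wrap2=184.88_deg

open belt: β = asin((r2−r1)/C) = asin(2/47) = 2.4389°
wrap1 = π − 2β = 175.1223°
wrap2 = π + 2β = 184.8777°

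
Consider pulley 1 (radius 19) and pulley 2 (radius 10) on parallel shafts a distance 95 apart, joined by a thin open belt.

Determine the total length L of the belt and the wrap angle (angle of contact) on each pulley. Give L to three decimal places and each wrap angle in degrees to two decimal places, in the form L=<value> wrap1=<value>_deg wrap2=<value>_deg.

open belt: β = asin((r2−r1)/C) = asin(-9/95) = -5.4362°
wrap1 = π − 2β = 190.8723°
wrap2 = π + 2β = 169.1277°
tangent length = C·cosβ = 94.5727
L = r1·wrap1 + r2·wrap2 + 2·C·cosβ = 19·3.3314 + 10·2.9518 + 2·94.5727 = 281.9595

L=281.959 wrap1=190.87_deg wrap2=169.13_deg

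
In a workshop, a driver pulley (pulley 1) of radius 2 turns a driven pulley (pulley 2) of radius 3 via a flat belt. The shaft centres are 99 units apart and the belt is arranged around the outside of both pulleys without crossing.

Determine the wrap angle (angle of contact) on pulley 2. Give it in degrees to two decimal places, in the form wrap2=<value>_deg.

open belt: β = asin((r2−r1)/C) = asin(1/99) = 0.5788°
wrap1 = π − 2β = 178.8425°
wrap2 = π + 2β = 181.1575°

wrap2=181.16_deg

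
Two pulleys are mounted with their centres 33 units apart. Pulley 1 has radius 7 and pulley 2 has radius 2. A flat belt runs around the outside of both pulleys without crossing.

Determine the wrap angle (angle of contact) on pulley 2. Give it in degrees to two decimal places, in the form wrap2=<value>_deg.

open belt: β = asin((r2−r1)/C) = asin(-5/33) = -8.7147°
wrap1 = π − 2β = 197.4295°
wrap2 = π + 2β = 162.5705°

wrap2=162.57_deg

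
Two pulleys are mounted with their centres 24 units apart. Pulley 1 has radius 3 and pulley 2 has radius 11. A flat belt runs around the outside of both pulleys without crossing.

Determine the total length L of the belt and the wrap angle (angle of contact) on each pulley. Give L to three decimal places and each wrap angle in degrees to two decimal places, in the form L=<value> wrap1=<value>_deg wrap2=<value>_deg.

open belt: β = asin((r2−r1)/C) = asin(8/24) = 19.4712°
wrap1 = π − 2β = 141.0576°
wrap2 = π + 2β = 218.9424°
tangent length = C·cosβ = 22.6274
L = r1·wrap1 + r2·wrap2 + 2·C·cosβ = 3·2.4619 + 11·3.8213 + 2·22.6274 = 94.6745

L=94.675 wrap1=141.06_deg wrap2=218.94_deg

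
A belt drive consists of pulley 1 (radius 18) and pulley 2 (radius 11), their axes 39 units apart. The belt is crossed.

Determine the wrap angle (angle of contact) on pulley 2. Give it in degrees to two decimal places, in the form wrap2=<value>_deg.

crossed belt: β = asin((r1+r2)/C) = asin(29/39) = 48.0381°
wrap1 = wrap2 = π + 2β = 276.0762°

wrap2=276.08_deg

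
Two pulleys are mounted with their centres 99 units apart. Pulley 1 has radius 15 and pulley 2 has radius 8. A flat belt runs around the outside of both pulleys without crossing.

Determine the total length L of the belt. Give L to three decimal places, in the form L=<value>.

L=270.752

open belt: β = asin((r2−r1)/C) = asin(-7/99) = -4.0546°
wrap1 = π − 2β = 188.1092°
wrap2 = π + 2β = 171.8908°
tangent length = C·cosβ = 98.7522
L = r1·wrap1 + r2·wrap2 + 2·C·cosβ = 15·3.2831 + 8·3.0001 + 2·98.7522 = 270.7518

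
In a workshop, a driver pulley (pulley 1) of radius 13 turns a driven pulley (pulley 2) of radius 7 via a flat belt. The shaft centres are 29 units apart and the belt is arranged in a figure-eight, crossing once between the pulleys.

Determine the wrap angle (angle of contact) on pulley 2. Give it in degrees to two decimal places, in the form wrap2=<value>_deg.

crossed belt: β = asin((r1+r2)/C) = asin(20/29) = 43.6028°
wrap1 = wrap2 = π + 2β = 267.2056°

wrap2=267.21_deg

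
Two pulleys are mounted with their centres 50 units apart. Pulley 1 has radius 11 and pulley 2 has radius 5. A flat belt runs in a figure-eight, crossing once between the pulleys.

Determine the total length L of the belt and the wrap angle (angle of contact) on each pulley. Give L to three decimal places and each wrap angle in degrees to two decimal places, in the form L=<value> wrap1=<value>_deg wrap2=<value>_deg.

crossed belt: β = asin((r1+r2)/C) = asin(16/50) = 18.6629°
wrap1 = wrap2 = π + 2β = 217.3258°
tangent length = C·cosβ = 47.3709
L = (r1+r2)·wrap + 2·C·cosβ = 16·3.7931 + 2·47.3709 = 155.4306

L=155.431 wrap1=217.33_deg wrap2=217.33_deg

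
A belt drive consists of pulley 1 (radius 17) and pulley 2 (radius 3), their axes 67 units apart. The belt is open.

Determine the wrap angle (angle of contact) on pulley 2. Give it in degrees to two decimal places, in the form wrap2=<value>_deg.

open belt: β = asin((r2−r1)/C) = asin(-14/67) = -12.0611°
wrap1 = π − 2β = 204.1223°
wrap2 = π + 2β = 155.8777°

wrap2=155.88_deg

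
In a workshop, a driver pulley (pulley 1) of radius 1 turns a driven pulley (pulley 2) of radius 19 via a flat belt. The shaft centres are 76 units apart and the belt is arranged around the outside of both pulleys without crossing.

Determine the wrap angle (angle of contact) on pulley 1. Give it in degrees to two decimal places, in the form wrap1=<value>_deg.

open belt: β = asin((r2−r1)/C) = asin(18/76) = 13.7002°
wrap1 = π − 2β = 152.5995°
wrap2 = π + 2β = 207.4005°

wrap1=152.60_deg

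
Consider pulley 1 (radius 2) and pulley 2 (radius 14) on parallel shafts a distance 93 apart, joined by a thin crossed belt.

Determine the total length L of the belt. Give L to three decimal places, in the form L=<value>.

crossed belt: β = asin((r1+r2)/C) = asin(16/93) = 9.9066°
wrap1 = wrap2 = π + 2β = 199.8133°
tangent length = C·cosβ = 91.6133
L = (r1+r2)·wrap + 2·C·cosβ = 16·3.4874 + 2·91.6133 = 239.0250

L=239.025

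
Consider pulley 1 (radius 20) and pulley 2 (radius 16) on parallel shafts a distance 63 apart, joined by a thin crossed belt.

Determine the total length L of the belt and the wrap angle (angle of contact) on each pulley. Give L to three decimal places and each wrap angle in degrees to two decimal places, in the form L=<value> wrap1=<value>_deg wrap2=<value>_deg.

crossed belt: β = asin((r1+r2)/C) = asin(36/63) = 34.8499°
wrap1 = wrap2 = π + 2β = 249.6998°
tangent length = C·cosβ = 51.7011
L = (r1+r2)·wrap + 2·C·cosβ = 36·4.3581 + 2·51.7011 = 260.2931

L=260.293 wrap1=249.70_deg wrap2=249.70_deg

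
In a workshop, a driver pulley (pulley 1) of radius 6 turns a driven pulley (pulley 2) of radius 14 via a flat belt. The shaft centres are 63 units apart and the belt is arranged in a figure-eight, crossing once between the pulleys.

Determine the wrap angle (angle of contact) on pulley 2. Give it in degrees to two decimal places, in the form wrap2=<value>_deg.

crossed belt: β = asin((r1+r2)/C) = asin(20/63) = 18.5094°
wrap1 = wrap2 = π + 2β = 217.0188°

wrap2=217.02_deg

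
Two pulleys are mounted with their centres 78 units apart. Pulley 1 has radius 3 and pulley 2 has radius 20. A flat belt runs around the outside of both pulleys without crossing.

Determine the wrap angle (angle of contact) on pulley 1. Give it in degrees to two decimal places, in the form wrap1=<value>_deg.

wrap1=154.82_deg

open belt: β = asin((r2−r1)/C) = asin(17/78) = 12.5886°
wrap1 = π − 2β = 154.8228°
wrap2 = π + 2β = 205.1772°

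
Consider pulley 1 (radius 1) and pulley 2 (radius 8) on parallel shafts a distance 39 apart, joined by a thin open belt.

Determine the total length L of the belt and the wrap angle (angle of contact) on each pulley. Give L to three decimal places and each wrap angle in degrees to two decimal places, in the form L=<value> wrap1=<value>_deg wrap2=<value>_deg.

open belt: β = asin((r2−r1)/C) = asin(7/39) = 10.3399°
wrap1 = π − 2β = 159.3202°
wrap2 = π + 2β = 200.6798°
tangent length = C·cosβ = 38.3667
L = r1·wrap1 + r2·wrap2 + 2·C·cosβ = 1·2.7807 + 8·3.5025 + 2·38.3667 = 107.5342

L=107.534 wrap1=159.32_deg wrap2=200.68_deg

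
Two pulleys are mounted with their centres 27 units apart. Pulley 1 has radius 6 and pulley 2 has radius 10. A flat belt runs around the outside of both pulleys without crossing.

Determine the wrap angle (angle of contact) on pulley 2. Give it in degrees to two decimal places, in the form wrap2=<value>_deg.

wrap2=197.04_deg

open belt: β = asin((r2−r1)/C) = asin(4/27) = 8.5196°
wrap1 = π − 2β = 162.9608°
wrap2 = π + 2β = 197.0392°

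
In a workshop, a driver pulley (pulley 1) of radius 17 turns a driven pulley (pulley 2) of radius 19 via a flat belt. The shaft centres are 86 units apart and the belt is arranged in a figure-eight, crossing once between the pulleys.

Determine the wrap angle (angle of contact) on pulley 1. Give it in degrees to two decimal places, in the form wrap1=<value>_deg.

wrap1=229.49_deg

crossed belt: β = asin((r1+r2)/C) = asin(36/86) = 24.7465°
wrap1 = wrap2 = π + 2β = 229.4930°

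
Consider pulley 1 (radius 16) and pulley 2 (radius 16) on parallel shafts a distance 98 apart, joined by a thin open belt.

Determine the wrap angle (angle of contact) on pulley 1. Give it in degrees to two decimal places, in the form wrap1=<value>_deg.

wrap1=180.00_deg

open belt: β = asin((r2−r1)/C) = asin(0/98) = 0.0000°
wrap1 = π − 2β = 180.0000°
wrap2 = π + 2β = 180.0000°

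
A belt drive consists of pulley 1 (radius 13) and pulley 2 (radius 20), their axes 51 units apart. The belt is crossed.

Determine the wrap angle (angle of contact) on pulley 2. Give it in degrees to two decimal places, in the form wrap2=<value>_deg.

wrap2=260.64_deg

crossed belt: β = asin((r1+r2)/C) = asin(33/51) = 40.3202°
wrap1 = wrap2 = π + 2β = 260.6404°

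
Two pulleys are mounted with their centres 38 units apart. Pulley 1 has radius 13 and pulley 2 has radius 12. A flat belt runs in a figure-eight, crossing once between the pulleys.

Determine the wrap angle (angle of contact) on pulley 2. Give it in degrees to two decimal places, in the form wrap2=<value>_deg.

crossed belt: β = asin((r1+r2)/C) = asin(25/38) = 41.1395°
wrap1 = wrap2 = π + 2β = 262.2790°

wrap2=262.28_deg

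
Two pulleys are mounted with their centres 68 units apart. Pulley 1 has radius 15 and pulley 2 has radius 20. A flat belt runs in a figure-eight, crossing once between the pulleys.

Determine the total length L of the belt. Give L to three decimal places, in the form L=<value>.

crossed belt: β = asin((r1+r2)/C) = asin(35/68) = 30.9778°
wrap1 = wrap2 = π + 2β = 241.9556°
tangent length = C·cosβ = 58.3009
L = (r1+r2)·wrap + 2·C·cosβ = 35·4.2229 + 2·58.3009 = 264.4041

L=264.404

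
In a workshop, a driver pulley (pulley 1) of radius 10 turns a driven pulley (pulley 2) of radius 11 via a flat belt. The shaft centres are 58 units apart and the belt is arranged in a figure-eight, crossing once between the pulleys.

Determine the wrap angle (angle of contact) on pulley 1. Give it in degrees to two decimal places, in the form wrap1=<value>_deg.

crossed belt: β = asin((r1+r2)/C) = asin(21/58) = 21.2273°
wrap1 = wrap2 = π + 2β = 222.4546°

wrap1=222.45_deg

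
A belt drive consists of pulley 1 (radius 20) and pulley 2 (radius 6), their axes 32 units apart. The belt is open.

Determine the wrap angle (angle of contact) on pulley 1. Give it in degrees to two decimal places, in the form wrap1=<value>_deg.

open belt: β = asin((r2−r1)/C) = asin(-14/32) = -25.9445°
wrap1 = π − 2β = 231.8890°
wrap2 = π + 2β = 128.1110°

wrap1=231.89_deg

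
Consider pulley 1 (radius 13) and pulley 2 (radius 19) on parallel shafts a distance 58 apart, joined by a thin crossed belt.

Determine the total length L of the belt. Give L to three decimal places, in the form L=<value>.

L=234.682

crossed belt: β = asin((r1+r2)/C) = asin(32/58) = 33.4854°
wrap1 = wrap2 = π + 2β = 246.9708°
tangent length = C·cosβ = 48.3735
L = (r1+r2)·wrap + 2·C·cosβ = 32·4.3105 + 2·48.3735 = 234.6816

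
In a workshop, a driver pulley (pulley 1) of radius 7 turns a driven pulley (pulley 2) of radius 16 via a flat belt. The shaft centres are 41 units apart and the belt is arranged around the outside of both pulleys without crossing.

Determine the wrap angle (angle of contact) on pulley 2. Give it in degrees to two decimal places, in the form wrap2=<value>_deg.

wrap2=205.36_deg

open belt: β = asin((r2−r1)/C) = asin(9/41) = 12.6804°
wrap1 = π − 2β = 154.6392°
wrap2 = π + 2β = 205.3608°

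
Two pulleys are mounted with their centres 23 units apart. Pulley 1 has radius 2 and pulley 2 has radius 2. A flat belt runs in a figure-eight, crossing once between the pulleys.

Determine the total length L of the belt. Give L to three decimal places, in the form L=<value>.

L=59.264

crossed belt: β = asin((r1+r2)/C) = asin(4/23) = 10.0154°
wrap1 = wrap2 = π + 2β = 200.0308°
tangent length = C·cosβ = 22.6495
L = (r1+r2)·wrap + 2·C·cosβ = 4·3.4912 + 2·22.6495 = 59.2638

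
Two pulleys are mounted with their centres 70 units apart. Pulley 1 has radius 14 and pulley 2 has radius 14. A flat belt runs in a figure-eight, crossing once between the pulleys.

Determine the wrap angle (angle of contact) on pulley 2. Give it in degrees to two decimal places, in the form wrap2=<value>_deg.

crossed belt: β = asin((r1+r2)/C) = asin(28/70) = 23.5782°
wrap1 = wrap2 = π + 2β = 227.1564°

wrap2=227.16_deg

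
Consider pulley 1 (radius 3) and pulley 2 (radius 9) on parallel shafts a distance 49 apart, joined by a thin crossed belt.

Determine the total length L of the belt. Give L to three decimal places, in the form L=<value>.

L=138.653

crossed belt: β = asin((r1+r2)/C) = asin(12/49) = 14.1758°
wrap1 = wrap2 = π + 2β = 208.3516°
tangent length = C·cosβ = 47.5079
L = (r1+r2)·wrap + 2·C·cosβ = 12·3.6364 + 2·47.5079 = 138.6528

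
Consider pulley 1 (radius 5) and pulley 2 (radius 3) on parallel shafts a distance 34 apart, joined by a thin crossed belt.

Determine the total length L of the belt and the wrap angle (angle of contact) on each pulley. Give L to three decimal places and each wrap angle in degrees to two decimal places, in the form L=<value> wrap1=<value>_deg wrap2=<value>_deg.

crossed belt: β = asin((r1+r2)/C) = asin(8/34) = 13.6090°
wrap1 = wrap2 = π + 2β = 207.2179°
tangent length = C·cosβ = 33.0454
L = (r1+r2)·wrap + 2·C·cosβ = 8·3.6166 + 2·33.0454 = 95.0239

L=95.024 wrap1=207.22_deg wrap2=207.22_deg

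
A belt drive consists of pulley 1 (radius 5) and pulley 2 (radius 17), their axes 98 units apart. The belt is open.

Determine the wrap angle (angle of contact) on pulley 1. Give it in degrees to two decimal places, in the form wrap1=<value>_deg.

wrap1=165.93_deg

open belt: β = asin((r2−r1)/C) = asin(12/98) = 7.0335°
wrap1 = π − 2β = 165.9331°
wrap2 = π + 2β = 194.0669°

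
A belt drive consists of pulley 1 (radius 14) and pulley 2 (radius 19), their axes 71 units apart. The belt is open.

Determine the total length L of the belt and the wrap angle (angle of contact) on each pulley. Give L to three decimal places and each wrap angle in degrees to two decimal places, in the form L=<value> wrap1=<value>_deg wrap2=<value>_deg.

L=246.025 wrap1=171.92_deg wrap2=188.08_deg

open belt: β = asin((r2−r1)/C) = asin(5/71) = 4.0383°
wrap1 = π − 2β = 171.9235°
wrap2 = π + 2β = 188.0765°
tangent length = C·cosβ = 70.8237
L = r1·wrap1 + r2·wrap2 + 2·C·cosβ = 14·3.0006 + 19·3.2826 + 2·70.8237 = 246.0248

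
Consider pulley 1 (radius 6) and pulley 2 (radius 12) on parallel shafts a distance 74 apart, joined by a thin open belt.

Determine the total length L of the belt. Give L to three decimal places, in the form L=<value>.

open belt: β = asin((r2−r1)/C) = asin(6/74) = 4.6507°
wrap1 = π − 2β = 170.6986°
wrap2 = π + 2β = 189.3014°
tangent length = C·cosβ = 73.7564
L = r1·wrap1 + r2·wrap2 + 2·C·cosβ = 6·2.9793 + 12·3.3039 + 2·73.7564 = 205.0354

L=205.035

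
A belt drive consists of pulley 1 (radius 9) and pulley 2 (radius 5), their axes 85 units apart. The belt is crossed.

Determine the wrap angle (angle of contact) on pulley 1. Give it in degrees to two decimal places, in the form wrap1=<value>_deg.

wrap1=198.96_deg

crossed belt: β = asin((r1+r2)/C) = asin(14/85) = 9.4801°
wrap1 = wrap2 = π + 2β = 198.9603°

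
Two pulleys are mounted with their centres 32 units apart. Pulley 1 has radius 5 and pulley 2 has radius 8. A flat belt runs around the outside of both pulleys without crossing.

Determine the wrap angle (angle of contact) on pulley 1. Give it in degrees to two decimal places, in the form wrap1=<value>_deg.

open belt: β = asin((r2−r1)/C) = asin(3/32) = 5.3794°
wrap1 = π − 2β = 169.2412°
wrap2 = π + 2β = 190.7588°

wrap1=169.24_deg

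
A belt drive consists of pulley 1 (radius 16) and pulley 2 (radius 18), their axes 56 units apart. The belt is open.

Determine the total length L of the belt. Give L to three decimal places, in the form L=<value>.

open belt: β = asin((r2−r1)/C) = asin(2/56) = 2.0467°
wrap1 = π − 2β = 175.9066°
wrap2 = π + 2β = 184.0934°
tangent length = C·cosβ = 55.9643
L = r1·wrap1 + r2·wrap2 + 2·C·cosβ = 16·3.0701 + 18·3.2130 + 2·55.9643 = 218.8856

L=218.886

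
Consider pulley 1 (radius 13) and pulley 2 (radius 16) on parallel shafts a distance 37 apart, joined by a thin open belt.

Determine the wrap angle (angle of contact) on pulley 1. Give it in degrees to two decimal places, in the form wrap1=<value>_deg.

open belt: β = asin((r2−r1)/C) = asin(3/37) = 4.6507°
wrap1 = π − 2β = 170.6986°
wrap2 = π + 2β = 189.3014°

wrap1=170.70_deg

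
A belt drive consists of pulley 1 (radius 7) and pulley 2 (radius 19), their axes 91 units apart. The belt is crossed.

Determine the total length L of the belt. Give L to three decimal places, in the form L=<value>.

crossed belt: β = asin((r1+r2)/C) = asin(26/91) = 16.6015°
wrap1 = wrap2 = π + 2β = 213.2031°
tangent length = C·cosβ = 87.2067
L = (r1+r2)·wrap + 2·C·cosβ = 26·3.7211 + 2·87.2067 = 271.1618

L=271.162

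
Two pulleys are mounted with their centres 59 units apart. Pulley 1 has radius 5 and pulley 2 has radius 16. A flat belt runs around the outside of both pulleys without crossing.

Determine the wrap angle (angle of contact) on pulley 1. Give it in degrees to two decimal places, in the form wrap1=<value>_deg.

open belt: β = asin((r2−r1)/C) = asin(11/59) = 10.7451°
wrap1 = π − 2β = 158.5097°
wrap2 = π + 2β = 201.4903°

wrap1=158.51_deg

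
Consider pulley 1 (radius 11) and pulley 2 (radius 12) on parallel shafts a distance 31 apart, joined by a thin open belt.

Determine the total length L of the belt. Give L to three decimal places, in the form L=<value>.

L=134.289

open belt: β = asin((r2−r1)/C) = asin(1/31) = 1.8486°
wrap1 = π − 2β = 176.3029°
wrap2 = π + 2β = 183.6971°
tangent length = C·cosβ = 30.9839
L = r1·wrap1 + r2·wrap2 + 2·C·cosβ = 11·3.0771 + 12·3.2061 + 2·30.9839 = 134.2889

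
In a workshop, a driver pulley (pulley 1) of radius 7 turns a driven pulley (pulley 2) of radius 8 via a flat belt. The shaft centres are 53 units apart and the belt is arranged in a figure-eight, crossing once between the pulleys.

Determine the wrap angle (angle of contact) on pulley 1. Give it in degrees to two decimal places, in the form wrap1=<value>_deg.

wrap1=212.88_deg

crossed belt: β = asin((r1+r2)/C) = asin(15/53) = 16.4405°
wrap1 = wrap2 = π + 2β = 212.8809°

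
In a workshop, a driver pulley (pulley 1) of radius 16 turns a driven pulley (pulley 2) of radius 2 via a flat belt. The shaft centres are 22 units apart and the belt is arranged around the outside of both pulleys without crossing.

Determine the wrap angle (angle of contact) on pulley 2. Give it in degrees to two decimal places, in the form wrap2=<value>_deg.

open belt: β = asin((r2−r1)/C) = asin(-14/22) = -39.5212°
wrap1 = π − 2β = 259.0424°
wrap2 = π + 2β = 100.9576°

wrap2=100.96_deg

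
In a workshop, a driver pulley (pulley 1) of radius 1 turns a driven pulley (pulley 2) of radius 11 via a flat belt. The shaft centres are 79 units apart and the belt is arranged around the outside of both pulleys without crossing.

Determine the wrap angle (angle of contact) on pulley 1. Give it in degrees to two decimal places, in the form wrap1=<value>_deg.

wrap1=165.46_deg

open belt: β = asin((r2−r1)/C) = asin(10/79) = 7.2721°
wrap1 = π − 2β = 165.4557°
wrap2 = π + 2β = 194.5443°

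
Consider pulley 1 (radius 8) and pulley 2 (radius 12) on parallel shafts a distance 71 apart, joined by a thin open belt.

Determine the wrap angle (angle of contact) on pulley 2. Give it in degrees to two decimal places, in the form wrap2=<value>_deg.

open belt: β = asin((r2−r1)/C) = asin(4/71) = 3.2296°
wrap1 = π − 2β = 173.5407°
wrap2 = π + 2β = 186.4593°

wrap2=186.46_deg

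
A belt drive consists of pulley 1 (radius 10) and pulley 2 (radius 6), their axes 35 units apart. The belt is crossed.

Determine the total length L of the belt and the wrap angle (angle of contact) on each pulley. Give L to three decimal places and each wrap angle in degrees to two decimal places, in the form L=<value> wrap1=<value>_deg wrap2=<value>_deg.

crossed belt: β = asin((r1+r2)/C) = asin(16/35) = 27.2029°
wrap1 = wrap2 = π + 2β = 234.4058°
tangent length = C·cosβ = 31.1288
L = (r1+r2)·wrap + 2·C·cosβ = 16·4.0912 + 2·31.1288 = 127.7160

L=127.716 wrap1=234.41_deg wrap2=234.41_deg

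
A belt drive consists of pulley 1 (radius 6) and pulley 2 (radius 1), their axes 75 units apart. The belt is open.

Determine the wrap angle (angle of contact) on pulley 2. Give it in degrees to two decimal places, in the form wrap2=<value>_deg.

wrap2=172.35_deg

open belt: β = asin((r2−r1)/C) = asin(-5/75) = -3.8226°
wrap1 = π − 2β = 187.6451°
wrap2 = π + 2β = 172.3549°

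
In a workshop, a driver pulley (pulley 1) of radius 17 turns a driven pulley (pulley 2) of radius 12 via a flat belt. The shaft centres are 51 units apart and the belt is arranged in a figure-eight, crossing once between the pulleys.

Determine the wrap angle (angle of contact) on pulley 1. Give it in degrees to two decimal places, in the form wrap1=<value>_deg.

crossed belt: β = asin((r1+r2)/C) = asin(29/51) = 34.6546°
wrap1 = wrap2 = π + 2β = 249.3091°

wrap1=249.31_deg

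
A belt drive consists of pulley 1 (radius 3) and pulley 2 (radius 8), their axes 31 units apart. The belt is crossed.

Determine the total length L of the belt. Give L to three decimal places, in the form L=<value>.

L=100.503

crossed belt: β = asin((r1+r2)/C) = asin(11/31) = 20.7836°
wrap1 = wrap2 = π + 2β = 221.5671°
tangent length = C·cosβ = 28.9828
L = (r1+r2)·wrap + 2·C·cosβ = 11·3.8671 + 2·28.9828 = 100.5033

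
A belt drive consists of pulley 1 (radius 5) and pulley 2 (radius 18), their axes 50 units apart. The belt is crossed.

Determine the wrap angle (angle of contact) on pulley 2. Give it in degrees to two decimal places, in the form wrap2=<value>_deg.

wrap2=234.77_deg

crossed belt: β = asin((r1+r2)/C) = asin(23/50) = 27.3871°
wrap1 = wrap2 = π + 2β = 234.7742°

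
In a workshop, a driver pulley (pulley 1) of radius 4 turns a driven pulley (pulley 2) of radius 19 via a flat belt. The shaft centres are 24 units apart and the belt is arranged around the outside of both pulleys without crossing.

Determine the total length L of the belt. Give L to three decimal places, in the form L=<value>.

open belt: β = asin((r2−r1)/C) = asin(15/24) = 38.6822°
wrap1 = π − 2β = 102.6356°
wrap2 = π + 2β = 257.3644°
tangent length = C·cosβ = 18.7350
L = r1·wrap1 + r2·wrap2 + 2·C·cosβ = 4·1.7913 + 19·4.4919 + 2·18.7350 = 129.9806

L=129.981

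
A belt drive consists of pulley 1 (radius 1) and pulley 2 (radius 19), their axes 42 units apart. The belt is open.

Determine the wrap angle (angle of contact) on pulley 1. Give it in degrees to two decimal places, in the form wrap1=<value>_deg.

wrap1=129.25_deg

open belt: β = asin((r2−r1)/C) = asin(18/42) = 25.3769°
wrap1 = π − 2β = 129.2461°
wrap2 = π + 2β = 230.7539°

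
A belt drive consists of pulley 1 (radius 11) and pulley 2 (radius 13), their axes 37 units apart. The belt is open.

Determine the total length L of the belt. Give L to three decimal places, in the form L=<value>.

L=149.506

open belt: β = asin((r2−r1)/C) = asin(2/37) = 3.0986°
wrap1 = π − 2β = 173.8028°
wrap2 = π + 2β = 186.1972°
tangent length = C·cosβ = 36.9459
L = r1·wrap1 + r2·wrap2 + 2·C·cosβ = 11·3.0334 + 13·3.2498 + 2·36.9459 = 149.5064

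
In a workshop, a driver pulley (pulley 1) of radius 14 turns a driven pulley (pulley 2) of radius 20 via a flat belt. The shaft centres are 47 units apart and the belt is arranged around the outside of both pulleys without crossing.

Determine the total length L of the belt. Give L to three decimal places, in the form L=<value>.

open belt: β = asin((r2−r1)/C) = asin(6/47) = 7.3344°
wrap1 = π − 2β = 165.3313°
wrap2 = π + 2β = 194.6687°
tangent length = C·cosβ = 46.6154
L = r1·wrap1 + r2·wrap2 + 2·C·cosβ = 14·2.8856 + 20·3.3976 + 2·46.6154 = 201.5812

L=201.581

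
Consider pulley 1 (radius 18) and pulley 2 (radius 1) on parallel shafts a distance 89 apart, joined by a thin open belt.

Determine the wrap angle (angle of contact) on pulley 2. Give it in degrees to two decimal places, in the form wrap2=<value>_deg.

open belt: β = asin((r2−r1)/C) = asin(-17/89) = -11.0118°
wrap1 = π − 2β = 202.0236°
wrap2 = π + 2β = 157.9764°

wrap2=157.98_deg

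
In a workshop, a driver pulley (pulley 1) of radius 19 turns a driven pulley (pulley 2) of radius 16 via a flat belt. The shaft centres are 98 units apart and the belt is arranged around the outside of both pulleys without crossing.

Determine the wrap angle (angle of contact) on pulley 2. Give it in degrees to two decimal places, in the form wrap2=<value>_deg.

wrap2=176.49_deg

open belt: β = asin((r2−r1)/C) = asin(-3/98) = -1.7542°
wrap1 = π − 2β = 183.5085°
wrap2 = π + 2β = 176.4915°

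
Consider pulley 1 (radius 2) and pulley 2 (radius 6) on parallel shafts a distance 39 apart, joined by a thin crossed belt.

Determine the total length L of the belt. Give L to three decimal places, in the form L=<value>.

crossed belt: β = asin((r1+r2)/C) = asin(8/39) = 11.8370°
wrap1 = wrap2 = π + 2β = 203.6740°
tangent length = C·cosβ = 38.1707
L = (r1+r2)·wrap + 2·C·cosβ = 8·3.5548 + 2·38.1707 = 104.7796

L=104.780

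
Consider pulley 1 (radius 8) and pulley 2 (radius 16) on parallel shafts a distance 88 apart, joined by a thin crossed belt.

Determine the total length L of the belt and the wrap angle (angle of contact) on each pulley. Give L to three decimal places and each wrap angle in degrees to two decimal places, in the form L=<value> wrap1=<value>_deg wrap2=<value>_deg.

crossed belt: β = asin((r1+r2)/C) = asin(24/88) = 15.8266°
wrap1 = wrap2 = π + 2β = 211.6532°
tangent length = C·cosβ = 84.6640
L = (r1+r2)·wrap + 2·C·cosβ = 24·3.6940 + 2·84.6640 = 257.9852

L=257.985 wrap1=211.65_deg wrap2=211.65_deg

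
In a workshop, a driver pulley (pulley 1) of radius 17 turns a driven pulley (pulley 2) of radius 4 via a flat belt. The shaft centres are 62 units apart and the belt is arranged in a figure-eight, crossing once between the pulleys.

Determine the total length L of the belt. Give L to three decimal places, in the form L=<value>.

L=197.157

crossed belt: β = asin((r1+r2)/C) = asin(21/62) = 19.7983°
wrap1 = wrap2 = π + 2β = 219.5966°
tangent length = C·cosβ = 58.3352
L = (r1+r2)·wrap + 2·C·cosβ = 21·3.8327 + 2·58.3352 = 197.1568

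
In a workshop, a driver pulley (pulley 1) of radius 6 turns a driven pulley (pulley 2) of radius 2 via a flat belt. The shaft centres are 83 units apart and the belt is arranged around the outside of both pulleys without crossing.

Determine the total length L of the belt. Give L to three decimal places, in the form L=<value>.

L=191.326

open belt: β = asin((r2−r1)/C) = asin(-4/83) = -2.7623°
wrap1 = π − 2β = 185.5246°
wrap2 = π + 2β = 174.4754°
tangent length = C·cosβ = 82.9036
L = r1·wrap1 + r2·wrap2 + 2·C·cosβ = 6·3.2380 + 2·3.0452 + 2·82.9036 = 191.3255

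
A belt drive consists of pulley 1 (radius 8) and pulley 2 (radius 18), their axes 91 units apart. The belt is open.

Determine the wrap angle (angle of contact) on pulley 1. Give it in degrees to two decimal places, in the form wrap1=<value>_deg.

wrap1=167.38_deg

open belt: β = asin((r2−r1)/C) = asin(10/91) = 6.3090°
wrap1 = π − 2β = 167.3820°
wrap2 = π + 2β = 192.6180°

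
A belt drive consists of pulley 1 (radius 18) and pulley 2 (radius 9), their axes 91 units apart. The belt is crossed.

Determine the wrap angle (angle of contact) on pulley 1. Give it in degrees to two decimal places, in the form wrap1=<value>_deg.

wrap1=214.52_deg

crossed belt: β = asin((r1+r2)/C) = asin(27/91) = 17.2597°
wrap1 = wrap2 = π + 2β = 214.5194°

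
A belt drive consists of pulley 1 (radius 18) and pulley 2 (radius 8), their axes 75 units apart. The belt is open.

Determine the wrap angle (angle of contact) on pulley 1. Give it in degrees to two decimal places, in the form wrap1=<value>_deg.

wrap1=195.32_deg

open belt: β = asin((r2−r1)/C) = asin(-10/75) = -7.6623°
wrap1 = π − 2β = 195.3245°
wrap2 = π + 2β = 164.6755°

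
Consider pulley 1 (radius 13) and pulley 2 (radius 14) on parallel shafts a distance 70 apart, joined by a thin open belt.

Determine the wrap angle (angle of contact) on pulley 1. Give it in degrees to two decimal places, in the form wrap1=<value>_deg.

wrap1=178.36_deg

open belt: β = asin((r2−r1)/C) = asin(1/70) = 0.8185°
wrap1 = π − 2β = 178.3629°
wrap2 = π + 2β = 181.6371°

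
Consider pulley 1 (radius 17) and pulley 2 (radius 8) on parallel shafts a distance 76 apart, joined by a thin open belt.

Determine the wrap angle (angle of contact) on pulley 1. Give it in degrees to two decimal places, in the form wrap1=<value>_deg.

wrap1=193.60_deg

open belt: β = asin((r2−r1)/C) = asin(-9/76) = -6.8010°
wrap1 = π − 2β = 193.6020°
wrap2 = π + 2β = 166.3980°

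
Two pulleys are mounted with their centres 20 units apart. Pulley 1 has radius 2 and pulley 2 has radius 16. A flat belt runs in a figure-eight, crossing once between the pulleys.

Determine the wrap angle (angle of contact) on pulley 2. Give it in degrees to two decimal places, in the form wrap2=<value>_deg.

wrap2=308.32_deg

crossed belt: β = asin((r1+r2)/C) = asin(18/20) = 64.1581°
wrap1 = wrap2 = π + 2β = 308.3161°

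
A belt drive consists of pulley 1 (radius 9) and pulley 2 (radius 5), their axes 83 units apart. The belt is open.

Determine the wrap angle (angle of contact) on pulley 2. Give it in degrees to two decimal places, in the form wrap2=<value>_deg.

open belt: β = asin((r2−r1)/C) = asin(-4/83) = -2.7623°
wrap1 = π − 2β = 185.5246°
wrap2 = π + 2β = 174.4754°

wrap2=174.48_deg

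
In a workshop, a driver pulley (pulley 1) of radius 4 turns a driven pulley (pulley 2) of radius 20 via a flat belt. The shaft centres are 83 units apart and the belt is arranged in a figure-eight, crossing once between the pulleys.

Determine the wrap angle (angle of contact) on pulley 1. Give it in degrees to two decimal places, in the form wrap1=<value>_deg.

wrap1=213.61_deg

crossed belt: β = asin((r1+r2)/C) = asin(24/83) = 16.8075°
wrap1 = wrap2 = π + 2β = 213.6149°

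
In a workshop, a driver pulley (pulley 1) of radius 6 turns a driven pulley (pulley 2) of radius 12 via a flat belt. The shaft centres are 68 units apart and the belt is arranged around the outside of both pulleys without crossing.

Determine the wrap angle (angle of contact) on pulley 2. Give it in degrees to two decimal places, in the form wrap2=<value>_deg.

wrap2=190.12_deg

open belt: β = asin((r2−r1)/C) = asin(6/68) = 5.0621°
wrap1 = π − 2β = 169.8758°
wrap2 = π + 2β = 190.1242°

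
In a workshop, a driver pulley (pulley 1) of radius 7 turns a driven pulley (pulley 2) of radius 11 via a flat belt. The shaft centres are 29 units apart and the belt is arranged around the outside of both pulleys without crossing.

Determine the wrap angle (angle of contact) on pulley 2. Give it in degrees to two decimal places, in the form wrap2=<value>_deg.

wrap2=195.86_deg

open belt: β = asin((r2−r1)/C) = asin(4/29) = 7.9281°
wrap1 = π − 2β = 164.1437°
wrap2 = π + 2β = 195.8563°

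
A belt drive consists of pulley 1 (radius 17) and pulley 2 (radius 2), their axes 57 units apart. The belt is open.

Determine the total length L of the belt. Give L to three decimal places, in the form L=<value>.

open belt: β = asin((r2−r1)/C) = asin(-15/57) = -15.2575°
wrap1 = π − 2β = 210.5150°
wrap2 = π + 2β = 149.4850°
tangent length = C·cosβ = 54.9909
L = r1·wrap1 + r2·wrap2 + 2·C·cosβ = 17·3.6742 + 2·2.6090 + 2·54.9909 = 177.6609

L=177.661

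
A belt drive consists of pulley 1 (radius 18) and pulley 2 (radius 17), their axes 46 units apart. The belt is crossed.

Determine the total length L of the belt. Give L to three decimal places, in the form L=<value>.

crossed belt: β = asin((r1+r2)/C) = asin(35/46) = 49.5409°
wrap1 = wrap2 = π + 2β = 279.0818°
tangent length = C·cosβ = 29.8496
L = (r1+r2)·wrap + 2·C·cosβ = 35·4.8709 + 2·29.8496 = 230.1806

L=230.181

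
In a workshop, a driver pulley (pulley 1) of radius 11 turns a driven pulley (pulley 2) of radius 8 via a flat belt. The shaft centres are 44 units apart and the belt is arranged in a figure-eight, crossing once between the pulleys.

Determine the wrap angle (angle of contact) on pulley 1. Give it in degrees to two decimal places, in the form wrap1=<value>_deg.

crossed belt: β = asin((r1+r2)/C) = asin(19/44) = 25.5830°
wrap1 = wrap2 = π + 2β = 231.1660°

wrap1=231.17_deg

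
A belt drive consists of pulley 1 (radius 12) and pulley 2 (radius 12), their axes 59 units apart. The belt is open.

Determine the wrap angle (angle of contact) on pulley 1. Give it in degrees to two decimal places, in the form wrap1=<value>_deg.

open belt: β = asin((r2−r1)/C) = asin(0/59) = 0.0000°
wrap1 = π − 2β = 180.0000°
wrap2 = π + 2β = 180.0000°

wrap1=180.00_deg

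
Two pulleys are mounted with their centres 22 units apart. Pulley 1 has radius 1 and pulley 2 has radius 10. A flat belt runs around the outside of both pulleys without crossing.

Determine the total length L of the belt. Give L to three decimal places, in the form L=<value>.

open belt: β = asin((r2−r1)/C) = asin(9/22) = 24.1477°
wrap1 = π − 2β = 131.7045°
wrap2 = π + 2β = 228.2955°
tangent length = C·cosβ = 20.0749
L = r1·wrap1 + r2·wrap2 + 2·C·cosβ = 1·2.2987 + 10·3.9845 + 2·20.0749 = 82.2935

L=82.293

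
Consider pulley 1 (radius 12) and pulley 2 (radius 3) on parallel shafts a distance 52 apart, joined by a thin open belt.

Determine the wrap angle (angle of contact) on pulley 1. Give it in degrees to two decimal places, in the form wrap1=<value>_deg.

wrap1=199.93_deg

open belt: β = asin((r2−r1)/C) = asin(-9/52) = -9.9668°
wrap1 = π − 2β = 199.9335°
wrap2 = π + 2β = 160.0665°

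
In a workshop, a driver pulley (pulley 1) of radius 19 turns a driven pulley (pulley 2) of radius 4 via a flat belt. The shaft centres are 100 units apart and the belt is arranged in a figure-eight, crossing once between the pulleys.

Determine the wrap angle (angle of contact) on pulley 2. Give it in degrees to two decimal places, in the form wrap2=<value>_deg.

wrap2=206.59_deg

crossed belt: β = asin((r1+r2)/C) = asin(23/100) = 13.2971°
wrap1 = wrap2 = π + 2β = 206.5941°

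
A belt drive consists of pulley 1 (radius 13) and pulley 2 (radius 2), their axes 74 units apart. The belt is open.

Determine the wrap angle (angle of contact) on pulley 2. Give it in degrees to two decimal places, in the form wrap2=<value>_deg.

open belt: β = asin((r2−r1)/C) = asin(-11/74) = -8.5486°
wrap1 = π − 2β = 197.0972°
wrap2 = π + 2β = 162.9028°

wrap2=162.90_deg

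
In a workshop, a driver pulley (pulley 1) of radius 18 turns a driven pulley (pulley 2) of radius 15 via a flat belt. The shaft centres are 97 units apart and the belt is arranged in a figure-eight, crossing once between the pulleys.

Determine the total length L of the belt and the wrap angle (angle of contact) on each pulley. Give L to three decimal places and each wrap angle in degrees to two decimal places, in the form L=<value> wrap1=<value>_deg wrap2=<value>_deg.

crossed belt: β = asin((r1+r2)/C) = asin(33/97) = 19.8894°
wrap1 = wrap2 = π + 2β = 219.7789°
tangent length = C·cosβ = 91.2140
L = (r1+r2)·wrap + 2·C·cosβ = 33·3.8359 + 2·91.2140 = 309.0116

L=309.012 wrap1=219.78_deg wrap2=219.78_deg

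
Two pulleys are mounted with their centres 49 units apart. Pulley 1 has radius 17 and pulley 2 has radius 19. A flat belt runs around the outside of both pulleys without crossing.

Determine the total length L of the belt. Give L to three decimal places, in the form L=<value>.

open belt: β = asin((r2−r1)/C) = asin(2/49) = 2.3393°
wrap1 = π − 2β = 175.3215°
wrap2 = π + 2β = 184.6785°
tangent length = C·cosβ = 48.9592
L = r1·wrap1 + r2·wrap2 + 2·C·cosβ = 17·3.0599 + 19·3.2232 + 2·48.9592 = 211.1790

L=211.179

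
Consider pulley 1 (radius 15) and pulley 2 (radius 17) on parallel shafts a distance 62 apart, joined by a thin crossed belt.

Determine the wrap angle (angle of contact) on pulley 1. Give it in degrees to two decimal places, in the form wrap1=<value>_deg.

crossed belt: β = asin((r1+r2)/C) = asin(32/62) = 31.0730°
wrap1 = wrap2 = π + 2β = 242.1459°

wrap1=242.15_deg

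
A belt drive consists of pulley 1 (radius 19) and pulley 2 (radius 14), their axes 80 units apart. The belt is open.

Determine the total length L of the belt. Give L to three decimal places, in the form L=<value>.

open belt: β = asin((r2−r1)/C) = asin(-5/80) = -3.5833°
wrap1 = π − 2β = 187.1666°
wrap2 = π + 2β = 172.8334°
tangent length = C·cosβ = 79.8436
L = r1·wrap1 + r2·wrap2 + 2·C·cosβ = 19·3.2667 + 14·3.0165 + 2·79.8436 = 263.9852

L=263.985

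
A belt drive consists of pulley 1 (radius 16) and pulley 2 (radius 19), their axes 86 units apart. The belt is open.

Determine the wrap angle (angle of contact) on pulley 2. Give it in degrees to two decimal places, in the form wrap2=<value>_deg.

open belt: β = asin((r2−r1)/C) = asin(3/86) = 1.9991°
wrap1 = π − 2β = 176.0018°
wrap2 = π + 2β = 183.9982°

wrap2=184.00_deg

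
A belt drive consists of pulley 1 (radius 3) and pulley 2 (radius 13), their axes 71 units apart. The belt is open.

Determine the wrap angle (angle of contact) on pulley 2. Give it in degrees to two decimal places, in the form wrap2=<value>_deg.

wrap2=196.19_deg

open belt: β = asin((r2−r1)/C) = asin(10/71) = 8.0967°
wrap1 = π − 2β = 163.8065°
wrap2 = π + 2β = 196.1935°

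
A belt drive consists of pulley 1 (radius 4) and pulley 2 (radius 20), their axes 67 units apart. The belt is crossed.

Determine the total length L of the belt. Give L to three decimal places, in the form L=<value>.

crossed belt: β = asin((r1+r2)/C) = asin(24/67) = 20.9902°
wrap1 = wrap2 = π + 2β = 221.9805°
tangent length = C·cosβ = 62.5540
L = (r1+r2)·wrap + 2·C·cosβ = 24·3.8743 + 2·62.5540 = 218.0909

L=218.091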